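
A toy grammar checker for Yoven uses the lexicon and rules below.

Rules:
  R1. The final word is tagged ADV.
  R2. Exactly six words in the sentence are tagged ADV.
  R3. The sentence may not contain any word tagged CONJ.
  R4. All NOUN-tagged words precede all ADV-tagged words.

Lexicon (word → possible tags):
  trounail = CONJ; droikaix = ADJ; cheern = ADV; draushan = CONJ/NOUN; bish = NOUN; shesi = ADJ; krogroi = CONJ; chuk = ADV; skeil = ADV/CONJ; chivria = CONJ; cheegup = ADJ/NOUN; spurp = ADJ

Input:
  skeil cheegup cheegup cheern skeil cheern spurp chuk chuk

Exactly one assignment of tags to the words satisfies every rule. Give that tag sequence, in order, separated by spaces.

ADV ADJ ADJ ADV ADV ADV ADJ ADV ADV

Candidates per position — 1:skeil {ADV,CONJ}; 2:cheegup {ADJ,NOUN}; 3:cheegup {ADJ,NOUN}; 4:cheern {ADV}; 5:skeil {ADV,CONJ}; 6:cheern {ADV}; 7:spurp {ADJ}; 8:chuk {ADV}; 9:chuk {ADV}.
Position 1: CONJ is ruled out by rule 2; that leaves ADV.
Position 2: NOUN is ruled out by rule 4; that leaves ADJ.
Position 3: NOUN is ruled out by rule 4; that leaves ADJ.
Position 5: CONJ is ruled out by rule 2; that leaves ADV.
So the tagging must be: ADV ADJ ADJ ADV ADV ADV ADJ ADV ADV.
Check: rule 1 satisfied; rule 2 satisfied; rule 3 satisfied; rule 4 satisfied.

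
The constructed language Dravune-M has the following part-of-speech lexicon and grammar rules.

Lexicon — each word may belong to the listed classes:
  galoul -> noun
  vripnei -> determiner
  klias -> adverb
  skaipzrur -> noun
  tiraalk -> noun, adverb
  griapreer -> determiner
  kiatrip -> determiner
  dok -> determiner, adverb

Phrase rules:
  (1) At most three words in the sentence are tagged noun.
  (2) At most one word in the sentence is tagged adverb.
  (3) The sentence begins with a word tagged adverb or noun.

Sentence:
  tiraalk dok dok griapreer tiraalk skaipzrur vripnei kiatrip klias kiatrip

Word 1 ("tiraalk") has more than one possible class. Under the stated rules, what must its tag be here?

Candidates per position — 1:tiraalk {noun,adverb}; 2:dok {determiner,adverb}; 3:dok {determiner,adverb}; 4:griapreer {determiner}; 5:tiraalk {noun,adverb}; 6:skaipzrur {noun}; 7:vripnei {determiner}; 8:kiatrip {determiner}; 9:klias {adverb}; 10:kiatrip {determiner}.
Position 1: adverb is ruled out by rule 2; that leaves noun.
Position 2: adverb is ruled out by rule 2; that leaves determiner.
Position 3: adverb is ruled out by rule 2; that leaves determiner.
Position 5: adverb is ruled out by rule 2; that leaves noun.
The unique satisfying tagging is: noun determiner determiner determiner noun noun determiner determiner adverb determiner.
Rule-by-rule: rule 1 satisfied; rule 2 satisfied; rule 3 satisfied.

noun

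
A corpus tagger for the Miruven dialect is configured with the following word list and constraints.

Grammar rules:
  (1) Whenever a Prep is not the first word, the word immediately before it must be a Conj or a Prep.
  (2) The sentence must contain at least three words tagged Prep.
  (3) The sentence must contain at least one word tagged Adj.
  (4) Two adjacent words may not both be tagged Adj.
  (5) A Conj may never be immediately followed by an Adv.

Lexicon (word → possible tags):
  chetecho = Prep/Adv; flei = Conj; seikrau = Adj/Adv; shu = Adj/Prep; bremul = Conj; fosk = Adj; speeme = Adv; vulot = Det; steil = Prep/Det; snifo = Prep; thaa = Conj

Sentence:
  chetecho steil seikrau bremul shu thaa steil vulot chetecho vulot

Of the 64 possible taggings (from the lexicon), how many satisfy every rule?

Candidates per position — 1:chetecho {Prep,Adv}; 2:steil {Prep,Det}; 3:seikrau {Adj,Adv}; 4:bremul {Conj}; 5:shu {Adj,Prep}; 6:thaa {Conj}; 7:steil {Prep,Det}; 8:vulot {Det}; 9:chetecho {Prep,Adv}; 10:vulot {Det}.
There are 64 candidate sequences in total.
The sequences that satisfy every rule: Prep Prep Adj Conj Adj Conj Prep Det Adv Det; Prep Prep Adj Conj Prep Conj Prep Det Adv Det; Prep Prep Adj Conj Prep Conj Det Det Adv Det; Prep Prep Adv Conj Adj Conj Prep Det Adv Det; Prep Det Adj Conj Prep Conj Prep Det Adv Det.
Count = 5.

5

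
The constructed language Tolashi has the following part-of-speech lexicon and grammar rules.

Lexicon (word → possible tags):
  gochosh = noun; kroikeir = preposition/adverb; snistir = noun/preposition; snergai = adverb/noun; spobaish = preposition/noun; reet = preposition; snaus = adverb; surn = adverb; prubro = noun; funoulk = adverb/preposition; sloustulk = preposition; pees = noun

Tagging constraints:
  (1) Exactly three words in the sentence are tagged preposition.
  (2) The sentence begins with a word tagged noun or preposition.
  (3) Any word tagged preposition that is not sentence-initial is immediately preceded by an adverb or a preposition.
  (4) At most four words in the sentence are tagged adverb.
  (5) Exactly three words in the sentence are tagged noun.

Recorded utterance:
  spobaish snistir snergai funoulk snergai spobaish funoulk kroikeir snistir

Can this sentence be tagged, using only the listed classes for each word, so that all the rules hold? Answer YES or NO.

YES

Candidates per position — 1:spobaish {preposition,noun}; 2:snistir {noun,preposition}; 3:snergai {adverb,noun}; 4:funoulk {adverb,preposition}; 5:snergai {adverb,noun}; 6:spobaish {preposition,noun}; 7:funoulk {adverb,preposition}; 8:kroikeir {preposition,adverb}; 9:snistir {noun,preposition}.
One satisfying assignment: preposition preposition adverb adverb noun noun adverb preposition noun.
Check: rule 1 ✓; rule 2 ✓; rule 3 ✓; rule 4 ✓; rule 5 ✓.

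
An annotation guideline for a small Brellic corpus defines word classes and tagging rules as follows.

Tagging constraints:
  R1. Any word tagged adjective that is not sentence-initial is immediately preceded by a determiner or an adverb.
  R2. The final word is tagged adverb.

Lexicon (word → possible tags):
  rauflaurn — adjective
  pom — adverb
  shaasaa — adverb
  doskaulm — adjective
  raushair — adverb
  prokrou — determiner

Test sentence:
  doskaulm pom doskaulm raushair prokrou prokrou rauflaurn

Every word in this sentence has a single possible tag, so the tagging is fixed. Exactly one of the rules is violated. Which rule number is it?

2

Fixed tagging: adjective adverb adjective adverb determiner determiner adjective.
Applying the rules: R1 pass, R2 fail.
Only rule 2 fails.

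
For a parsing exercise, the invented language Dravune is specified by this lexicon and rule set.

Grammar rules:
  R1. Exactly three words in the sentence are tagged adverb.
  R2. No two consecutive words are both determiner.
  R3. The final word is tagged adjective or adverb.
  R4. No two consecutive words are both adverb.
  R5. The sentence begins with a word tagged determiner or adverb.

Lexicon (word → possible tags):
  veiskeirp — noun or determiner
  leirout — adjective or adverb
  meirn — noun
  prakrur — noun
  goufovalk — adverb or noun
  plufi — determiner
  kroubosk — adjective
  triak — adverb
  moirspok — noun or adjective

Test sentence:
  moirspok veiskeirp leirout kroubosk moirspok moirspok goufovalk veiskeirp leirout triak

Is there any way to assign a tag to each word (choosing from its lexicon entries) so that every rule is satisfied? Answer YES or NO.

NO

Candidates per position — 1:moirspok {noun,adjective}; 2:veiskeirp {noun,determiner}; 3:leirout {adjective,adverb}; 4:kroubosk {adjective}; 5:moirspok {noun,adjective}; 6:moirspok {noun,adjective}; 7:goufovalk {adverb,noun}; 8:veiskeirp {noun,determiner}; 9:leirout {adjective,adverb}; 10:triak {adverb}.
Rule 5 cannot be satisfied by any choice of tags from the lexicon.
So there is no consistent tagging.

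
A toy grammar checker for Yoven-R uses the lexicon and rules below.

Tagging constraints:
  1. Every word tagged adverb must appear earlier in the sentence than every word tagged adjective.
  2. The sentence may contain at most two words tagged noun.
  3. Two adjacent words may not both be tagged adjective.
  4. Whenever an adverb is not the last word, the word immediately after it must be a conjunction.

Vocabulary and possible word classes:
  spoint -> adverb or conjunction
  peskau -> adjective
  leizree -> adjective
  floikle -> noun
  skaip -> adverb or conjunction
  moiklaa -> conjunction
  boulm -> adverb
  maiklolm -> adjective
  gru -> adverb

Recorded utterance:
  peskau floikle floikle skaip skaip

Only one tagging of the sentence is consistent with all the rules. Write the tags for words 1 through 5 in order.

adjective noun noun conjunction conjunction

Candidates per position — 1:peskau {adjective}; 2:floikle {noun}; 3:floikle {noun}; 4:skaip {adverb,conjunction}; 5:skaip {adverb,conjunction}.
Position 4: adverb is ruled out by rule 1; that leaves conjunction.
Position 5: adverb is ruled out by rule 1; that leaves conjunction.
So the tagging must be: adjective noun noun conjunction conjunction.
Checking: rule 1 holds; rule 2 holds; rule 3 holds; rule 4 holds.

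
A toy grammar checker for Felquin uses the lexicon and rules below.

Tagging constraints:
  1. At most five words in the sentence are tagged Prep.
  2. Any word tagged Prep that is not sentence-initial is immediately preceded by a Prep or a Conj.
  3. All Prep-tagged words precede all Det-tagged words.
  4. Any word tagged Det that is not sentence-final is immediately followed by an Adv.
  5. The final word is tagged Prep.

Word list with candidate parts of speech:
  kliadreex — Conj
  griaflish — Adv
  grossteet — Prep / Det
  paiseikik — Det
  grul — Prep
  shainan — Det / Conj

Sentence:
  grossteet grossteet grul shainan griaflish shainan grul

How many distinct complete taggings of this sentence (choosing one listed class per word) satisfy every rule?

1

Candidates per position — 1:grossteet {Prep,Det}; 2:grossteet {Prep,Det}; 3:grul {Prep}; 4:shainan {Det,Conj}; 5:griaflish {Adv}; 6:shainan {Det,Conj}; 7:grul {Prep}.
There are 16 candidate sequences in total.
The sequences that satisfy every rule: Prep Prep Prep Conj Adv Conj Prep.
Count = 1.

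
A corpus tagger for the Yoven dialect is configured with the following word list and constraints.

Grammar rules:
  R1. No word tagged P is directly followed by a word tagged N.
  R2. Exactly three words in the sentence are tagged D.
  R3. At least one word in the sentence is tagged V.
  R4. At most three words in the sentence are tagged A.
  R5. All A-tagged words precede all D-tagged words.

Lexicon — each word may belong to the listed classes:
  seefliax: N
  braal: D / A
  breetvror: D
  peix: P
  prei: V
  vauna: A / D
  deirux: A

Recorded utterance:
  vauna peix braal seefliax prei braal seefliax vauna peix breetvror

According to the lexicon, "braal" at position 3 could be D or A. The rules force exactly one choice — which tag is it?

A

Candidates per position — 1:vauna {A,D}; 2:peix {P}; 3:braal {D,A}; 4:seefliax {N}; 5:prei {V}; 6:braal {D,A}; 7:seefliax {N}; 8:vauna {A,D}; 9:peix {P}; 10:breetvror {D}.
Position 3: the remaining choice is settled jointly with positions 1, 6, 8 — only A at position 3 is part of a tagging that satisfies every rule.
The only consistent sequence is: A P A N V D N D P D.
Checking: rule 1 holds; rule 2 holds; rule 3 holds; rule 4 holds; rule 5 holds.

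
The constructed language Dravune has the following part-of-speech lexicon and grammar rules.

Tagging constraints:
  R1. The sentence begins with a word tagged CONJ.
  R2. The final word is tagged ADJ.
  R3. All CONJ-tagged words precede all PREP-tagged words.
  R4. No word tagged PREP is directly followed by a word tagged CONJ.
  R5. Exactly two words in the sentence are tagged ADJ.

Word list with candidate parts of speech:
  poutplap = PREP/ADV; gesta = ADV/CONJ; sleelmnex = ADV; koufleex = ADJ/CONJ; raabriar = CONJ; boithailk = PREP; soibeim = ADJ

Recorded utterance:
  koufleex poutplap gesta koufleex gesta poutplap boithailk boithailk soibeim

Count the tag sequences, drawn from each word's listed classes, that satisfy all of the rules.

10

Candidates per position — 1:koufleex {ADJ,CONJ}; 2:poutplap {PREP,ADV}; 3:gesta {ADV,CONJ}; 4:koufleex {ADJ,CONJ}; 5:gesta {ADV,CONJ}; 6:poutplap {PREP,ADV}; 7:boithailk {PREP}; 8:boithailk {PREP}; 9:soibeim {ADJ}.
There are 64 candidate sequences in total.
Checking each against the rules leaves 10 sequences.
Count = 10.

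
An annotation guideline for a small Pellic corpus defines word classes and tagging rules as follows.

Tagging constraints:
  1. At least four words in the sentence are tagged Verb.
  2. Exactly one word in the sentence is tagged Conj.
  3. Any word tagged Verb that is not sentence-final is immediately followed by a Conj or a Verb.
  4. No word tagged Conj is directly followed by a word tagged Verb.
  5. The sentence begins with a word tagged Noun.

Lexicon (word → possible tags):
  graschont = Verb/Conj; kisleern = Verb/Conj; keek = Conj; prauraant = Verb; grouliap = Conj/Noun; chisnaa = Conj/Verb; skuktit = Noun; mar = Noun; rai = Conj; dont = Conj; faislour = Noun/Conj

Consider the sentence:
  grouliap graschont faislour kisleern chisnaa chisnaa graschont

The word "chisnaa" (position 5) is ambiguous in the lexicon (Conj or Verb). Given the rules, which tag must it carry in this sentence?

Candidates per position — 1:grouliap {Conj,Noun}; 2:graschont {Verb,Conj}; 3:faislour {Noun,Conj}; 4:kisleern {Verb,Conj}; 5:chisnaa {Conj,Verb}; 6:chisnaa {Conj,Verb}; 7:graschont {Verb,Conj}.
If word 1 were Conj, no tagging could satisfy rule 5; so word 1 is Noun.
Position 5: the remaining choice is settled jointly with positions 2, 3, 4, 6, 7 — only Verb at position 5 is part of a tagging that satisfies every rule.
The unique satisfying tagging is: Noun Conj Noun Verb Verb Verb Verb.
Verifying each rule — rule 1 ✓; rule 2 ✓; rule 3 ✓; rule 4 ✓; rule 5 ✓.

Verb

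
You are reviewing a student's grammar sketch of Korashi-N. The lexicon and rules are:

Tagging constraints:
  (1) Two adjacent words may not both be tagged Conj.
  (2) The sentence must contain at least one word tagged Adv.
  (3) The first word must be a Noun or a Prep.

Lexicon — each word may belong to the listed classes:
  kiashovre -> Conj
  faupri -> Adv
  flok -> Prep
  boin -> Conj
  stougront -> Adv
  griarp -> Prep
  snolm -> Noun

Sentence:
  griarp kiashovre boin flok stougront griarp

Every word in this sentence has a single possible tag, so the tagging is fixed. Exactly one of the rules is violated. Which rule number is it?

1

Fixed tagging: Prep Conj Conj Prep Adv Prep.
Applying the rules: R1 fails, R2 ok, R3 ok.
Only rule 1 fails.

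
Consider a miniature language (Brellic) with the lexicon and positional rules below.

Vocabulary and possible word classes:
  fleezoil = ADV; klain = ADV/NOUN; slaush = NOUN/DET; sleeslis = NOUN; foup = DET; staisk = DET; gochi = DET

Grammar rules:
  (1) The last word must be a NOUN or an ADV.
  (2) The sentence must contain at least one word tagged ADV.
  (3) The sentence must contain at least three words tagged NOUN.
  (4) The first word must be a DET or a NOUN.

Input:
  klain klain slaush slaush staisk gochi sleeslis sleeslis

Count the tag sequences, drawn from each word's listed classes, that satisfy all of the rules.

Candidates per position — 1:klain {ADV,NOUN}; 2:klain {ADV,NOUN}; 3:slaush {NOUN,DET}; 4:slaush {NOUN,DET}; 5:staisk {DET}; 6:gochi {DET}; 7:sleeslis {NOUN}; 8:sleeslis {NOUN}.
There are 16 candidate sequences in total.
The sequences that satisfy every rule: NOUN ADV NOUN NOUN DET DET NOUN NOUN; NOUN ADV NOUN DET DET DET NOUN NOUN; NOUN ADV DET NOUN DET DET NOUN NOUN; NOUN ADV DET DET DET DET NOUN NOUN.
Count = 4.

4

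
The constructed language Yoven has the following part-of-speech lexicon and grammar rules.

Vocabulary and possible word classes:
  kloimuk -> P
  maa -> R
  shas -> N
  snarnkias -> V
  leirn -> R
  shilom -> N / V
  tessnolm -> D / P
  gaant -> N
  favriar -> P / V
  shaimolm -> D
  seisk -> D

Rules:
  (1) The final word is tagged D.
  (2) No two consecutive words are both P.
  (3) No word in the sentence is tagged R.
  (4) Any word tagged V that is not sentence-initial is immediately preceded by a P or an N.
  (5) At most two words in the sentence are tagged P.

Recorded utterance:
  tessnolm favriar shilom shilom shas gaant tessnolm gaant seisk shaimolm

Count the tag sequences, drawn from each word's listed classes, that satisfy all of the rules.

10

Candidates per position — 1:tessnolm {D,P}; 2:favriar {P,V}; 3:shilom {N,V}; 4:shilom {N,V}; 5:shas {N}; 6:gaant {N}; 7:tessnolm {D,P}; 8:gaant {N}; 9:seisk {D}; 10:shaimolm {D}.
There are 32 candidate sequences in total.
Checking each against the rules leaves 10 sequences.
Count = 10.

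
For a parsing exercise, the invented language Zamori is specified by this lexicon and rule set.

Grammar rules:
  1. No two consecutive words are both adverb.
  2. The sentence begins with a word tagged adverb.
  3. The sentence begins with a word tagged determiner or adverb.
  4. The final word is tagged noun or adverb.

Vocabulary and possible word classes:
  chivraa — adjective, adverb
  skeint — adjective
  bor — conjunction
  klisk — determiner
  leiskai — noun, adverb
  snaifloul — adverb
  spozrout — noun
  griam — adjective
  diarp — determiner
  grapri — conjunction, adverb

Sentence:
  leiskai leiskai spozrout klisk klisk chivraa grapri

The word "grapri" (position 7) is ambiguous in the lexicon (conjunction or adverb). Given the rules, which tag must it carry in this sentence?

adverb

Candidates per position — 1:leiskai {noun,adverb}; 2:leiskai {noun,adverb}; 3:spozrout {noun}; 4:klisk {determiner}; 5:klisk {determiner}; 6:chivraa {adjective,adverb}; 7:grapri {conjunction,adverb}.
Word 1 cannot be noun — rule 2 would then fail for every completion. It is adverb.
Word 2 cannot be adverb — rule 1 would then fail for every completion. It is noun.
Word 7 cannot be conjunction — rule 4 would then fail for every completion. It is adverb.
Word 6 cannot be adverb — rule 1 would then fail for every completion. It is adjective.
So the tagging must be: adverb noun noun determiner determiner adjective adverb.
Checking: rule 1 holds; rule 2 holds; rule 3 holds; rule 4 holds.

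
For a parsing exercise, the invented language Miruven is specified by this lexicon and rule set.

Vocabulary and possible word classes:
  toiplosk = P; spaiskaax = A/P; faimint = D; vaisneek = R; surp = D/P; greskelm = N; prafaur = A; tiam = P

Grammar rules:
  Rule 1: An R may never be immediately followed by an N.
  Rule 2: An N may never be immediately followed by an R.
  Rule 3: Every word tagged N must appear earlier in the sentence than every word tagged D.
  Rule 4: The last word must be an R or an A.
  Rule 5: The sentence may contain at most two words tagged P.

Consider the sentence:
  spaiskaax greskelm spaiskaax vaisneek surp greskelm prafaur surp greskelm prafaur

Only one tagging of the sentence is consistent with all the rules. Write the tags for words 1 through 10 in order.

Candidates per position — 1:spaiskaax {A,P}; 2:greskelm {N}; 3:spaiskaax {A,P}; 4:vaisneek {R}; 5:surp {D,P}; 6:greskelm {N}; 7:prafaur {A}; 8:surp {D,P}; 9:greskelm {N}; 10:prafaur {A}.
Position 5: tagging it D would leave rule 3 unsatisfiable, so it must be P.
Position 8: tagging it D would leave rule 3 unsatisfiable, so it must be P.
Position 1: tagging it P would leave rule 5 unsatisfiable, so it must be A.
Position 3: tagging it P would leave rule 5 unsatisfiable, so it must be A.
So the tagging must be: A N A R P N A P N A.
Verifying each rule — rule 1 ✓; rule 2 ✓; rule 3 ✓; rule 4 ✓; rule 5 ✓.

A N A R P N A P N A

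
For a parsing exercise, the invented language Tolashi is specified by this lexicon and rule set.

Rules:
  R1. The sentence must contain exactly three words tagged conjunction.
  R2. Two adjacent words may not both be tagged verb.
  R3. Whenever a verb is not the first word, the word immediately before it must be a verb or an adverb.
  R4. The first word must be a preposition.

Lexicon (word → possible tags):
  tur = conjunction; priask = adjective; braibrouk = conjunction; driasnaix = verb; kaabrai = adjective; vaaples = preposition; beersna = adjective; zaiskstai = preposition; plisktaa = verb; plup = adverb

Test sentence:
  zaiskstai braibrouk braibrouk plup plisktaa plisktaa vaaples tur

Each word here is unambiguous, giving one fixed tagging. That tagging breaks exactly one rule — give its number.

2

Fixed tagging: preposition conjunction conjunction adverb verb verb preposition conjunction.
Checking each rule: R1 ok, R2 fails, R3 ok, R4 ok.
Only rule 2 fails.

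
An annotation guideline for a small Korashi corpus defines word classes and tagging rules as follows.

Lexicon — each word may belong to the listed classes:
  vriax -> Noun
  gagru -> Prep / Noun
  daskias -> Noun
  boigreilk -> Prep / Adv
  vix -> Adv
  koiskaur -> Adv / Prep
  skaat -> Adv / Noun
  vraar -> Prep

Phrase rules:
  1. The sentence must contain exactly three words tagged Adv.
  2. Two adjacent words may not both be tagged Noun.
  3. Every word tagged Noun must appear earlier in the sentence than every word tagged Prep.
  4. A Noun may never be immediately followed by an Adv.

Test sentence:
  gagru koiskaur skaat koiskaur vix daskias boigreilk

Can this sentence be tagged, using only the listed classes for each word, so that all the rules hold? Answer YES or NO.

Candidates per position — 1:gagru {Prep,Noun}; 2:koiskaur {Adv,Prep}; 3:skaat {Adv,Noun}; 4:koiskaur {Adv,Prep}; 5:vix {Adv}; 6:daskias {Noun}; 7:boigreilk {Prep,Adv}.
Every candidate sequence violates at least one rule; no consistent tagging exists.

NO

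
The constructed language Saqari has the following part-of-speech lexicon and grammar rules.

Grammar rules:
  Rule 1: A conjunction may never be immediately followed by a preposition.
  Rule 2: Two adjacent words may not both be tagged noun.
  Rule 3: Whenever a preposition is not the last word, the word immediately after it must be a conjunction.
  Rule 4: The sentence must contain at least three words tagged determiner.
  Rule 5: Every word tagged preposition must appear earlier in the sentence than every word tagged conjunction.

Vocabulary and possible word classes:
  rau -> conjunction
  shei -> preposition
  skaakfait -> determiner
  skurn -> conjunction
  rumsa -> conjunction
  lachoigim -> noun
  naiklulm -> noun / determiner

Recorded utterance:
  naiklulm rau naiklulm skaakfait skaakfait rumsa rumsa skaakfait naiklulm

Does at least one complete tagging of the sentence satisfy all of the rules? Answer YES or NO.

Candidates per position — 1:naiklulm {noun,determiner}; 2:rau {conjunction}; 3:naiklulm {noun,determiner}; 4:skaakfait {determiner}; 5:skaakfait {determiner}; 6:rumsa {conjunction}; 7:rumsa {conjunction}; 8:skaakfait {determiner}; 9:naiklulm {noun,determiner}.
One satisfying assignment: determiner conjunction noun determiner determiner conjunction conjunction determiner noun.
Checking: rule 1 satisfied; rule 2 satisfied; rule 3 satisfied; rule 4 satisfied; rule 5 satisfied.

YES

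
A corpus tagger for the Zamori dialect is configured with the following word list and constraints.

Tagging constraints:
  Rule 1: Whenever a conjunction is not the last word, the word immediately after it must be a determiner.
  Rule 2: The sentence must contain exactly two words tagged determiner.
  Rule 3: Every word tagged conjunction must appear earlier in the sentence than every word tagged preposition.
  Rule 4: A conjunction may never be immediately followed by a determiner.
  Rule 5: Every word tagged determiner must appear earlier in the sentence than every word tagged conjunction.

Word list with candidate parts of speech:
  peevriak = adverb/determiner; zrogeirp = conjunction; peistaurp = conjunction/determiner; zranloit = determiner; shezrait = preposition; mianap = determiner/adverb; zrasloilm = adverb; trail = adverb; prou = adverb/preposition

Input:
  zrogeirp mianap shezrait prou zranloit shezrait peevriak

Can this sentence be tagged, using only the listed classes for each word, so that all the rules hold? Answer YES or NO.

NO

Candidates per position — 1:zrogeirp {conjunction}; 2:mianap {determiner,adverb}; 3:shezrait {preposition}; 4:prou {adverb,preposition}; 5:zranloit {determiner}; 6:shezrait {preposition}; 7:peevriak {adverb,determiner}.
Rule 5 cannot be satisfied by any choice of tags from the lexicon.
So there is no consistent tagging.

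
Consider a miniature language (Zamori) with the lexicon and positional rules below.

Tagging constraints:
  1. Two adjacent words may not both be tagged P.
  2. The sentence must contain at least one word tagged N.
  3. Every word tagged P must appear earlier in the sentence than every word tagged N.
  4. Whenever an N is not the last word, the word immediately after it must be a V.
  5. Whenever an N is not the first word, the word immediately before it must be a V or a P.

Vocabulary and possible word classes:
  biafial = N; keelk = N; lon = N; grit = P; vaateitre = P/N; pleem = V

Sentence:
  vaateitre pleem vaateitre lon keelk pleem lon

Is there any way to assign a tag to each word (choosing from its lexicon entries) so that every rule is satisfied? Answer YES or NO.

Candidates per position — 1:vaateitre {P,N}; 2:pleem {V}; 3:vaateitre {P,N}; 4:lon {N}; 5:keelk {N}; 6:pleem {V}; 7:lon {N}.
Rule 4 cannot be satisfied by any choice of tags from the lexicon.
So there is no consistent tagging.

NO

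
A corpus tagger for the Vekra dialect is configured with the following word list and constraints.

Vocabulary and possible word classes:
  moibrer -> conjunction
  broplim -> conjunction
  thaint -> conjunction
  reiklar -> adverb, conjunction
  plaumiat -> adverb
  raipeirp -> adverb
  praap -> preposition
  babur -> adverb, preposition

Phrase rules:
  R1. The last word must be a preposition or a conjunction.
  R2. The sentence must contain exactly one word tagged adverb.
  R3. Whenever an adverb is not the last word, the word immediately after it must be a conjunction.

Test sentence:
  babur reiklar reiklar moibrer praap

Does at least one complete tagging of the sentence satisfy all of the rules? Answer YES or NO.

YES

Candidates per position — 1:babur {adverb,preposition}; 2:reiklar {adverb,conjunction}; 3:reiklar {adverb,conjunction}; 4:moibrer {conjunction}; 5:praap {preposition}.
One satisfying assignment: preposition conjunction adverb conjunction preposition.
Rule-by-rule: rule 1 holds; rule 2 holds; rule 3 holds.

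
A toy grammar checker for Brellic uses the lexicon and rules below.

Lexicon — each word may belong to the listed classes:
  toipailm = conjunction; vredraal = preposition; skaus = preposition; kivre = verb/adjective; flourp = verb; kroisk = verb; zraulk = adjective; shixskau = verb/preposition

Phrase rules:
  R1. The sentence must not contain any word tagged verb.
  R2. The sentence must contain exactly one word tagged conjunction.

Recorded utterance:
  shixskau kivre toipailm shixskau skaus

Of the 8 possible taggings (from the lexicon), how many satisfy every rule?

1

Candidates per position — 1:shixskau {verb,preposition}; 2:kivre {verb,adjective}; 3:toipailm {conjunction}; 4:shixskau {verb,preposition}; 5:skaus {preposition}.
There are 8 candidate sequences in total.
The sequences that satisfy every rule: preposition adjective conjunction preposition preposition.
Count = 1.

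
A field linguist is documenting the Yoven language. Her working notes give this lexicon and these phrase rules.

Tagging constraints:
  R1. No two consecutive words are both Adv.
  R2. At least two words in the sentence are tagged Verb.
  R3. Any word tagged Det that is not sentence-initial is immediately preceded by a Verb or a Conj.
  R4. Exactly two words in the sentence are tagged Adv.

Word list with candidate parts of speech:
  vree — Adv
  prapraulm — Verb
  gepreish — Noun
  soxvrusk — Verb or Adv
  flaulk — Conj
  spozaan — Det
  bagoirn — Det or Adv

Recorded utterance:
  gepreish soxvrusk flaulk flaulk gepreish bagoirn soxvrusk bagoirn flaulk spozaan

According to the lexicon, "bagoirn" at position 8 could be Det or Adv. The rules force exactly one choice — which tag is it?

Adv

Candidates per position — 1:gepreish {Noun}; 2:soxvrusk {Verb,Adv}; 3:flaulk {Conj}; 4:flaulk {Conj}; 5:gepreish {Noun}; 6:bagoirn {Det,Adv}; 7:soxvrusk {Verb,Adv}; 8:bagoirn {Det,Adv}; 9:flaulk {Conj}; 10:spozaan {Det}.
Position 2: tagging it Adv would leave rule 2 unsatisfiable, so it must be Verb.
Position 6: tagging it Det would leave rule 3 unsatisfiable, so it must be Adv.
Position 7: tagging it Adv would leave rule 1 unsatisfiable, so it must be Verb.
Position 8: tagging it Det would leave rule 4 unsatisfiable, so it must be Adv.
The unique satisfying tagging is: Noun Verb Conj Conj Noun Adv Verb Adv Conj Det.
Checking: rule 1 satisfied; rule 2 satisfied; rule 3 satisfied; rule 4 satisfied.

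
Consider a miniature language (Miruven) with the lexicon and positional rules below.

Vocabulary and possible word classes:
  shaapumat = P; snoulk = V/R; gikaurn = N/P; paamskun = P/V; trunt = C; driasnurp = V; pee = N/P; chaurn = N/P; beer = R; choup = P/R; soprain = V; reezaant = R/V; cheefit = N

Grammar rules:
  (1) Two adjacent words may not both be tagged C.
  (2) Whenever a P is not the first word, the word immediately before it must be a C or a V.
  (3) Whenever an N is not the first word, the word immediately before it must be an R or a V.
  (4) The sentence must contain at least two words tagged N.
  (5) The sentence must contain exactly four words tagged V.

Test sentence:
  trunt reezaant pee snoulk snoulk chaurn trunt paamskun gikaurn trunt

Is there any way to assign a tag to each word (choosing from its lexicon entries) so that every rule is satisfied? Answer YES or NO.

Candidates per position — 1:trunt {C}; 2:reezaant {R,V}; 3:pee {N,P}; 4:snoulk {V,R}; 5:snoulk {V,R}; 6:chaurn {N,P}; 7:trunt {C}; 8:paamskun {P,V}; 9:gikaurn {N,P}; 10:trunt {C}.
One satisfying assignment: C V N V V N C V P C.
Rule-by-rule: rule 1 ok; rule 2 ok; rule 3 ok; rule 4 ok; rule 5 ok.

YES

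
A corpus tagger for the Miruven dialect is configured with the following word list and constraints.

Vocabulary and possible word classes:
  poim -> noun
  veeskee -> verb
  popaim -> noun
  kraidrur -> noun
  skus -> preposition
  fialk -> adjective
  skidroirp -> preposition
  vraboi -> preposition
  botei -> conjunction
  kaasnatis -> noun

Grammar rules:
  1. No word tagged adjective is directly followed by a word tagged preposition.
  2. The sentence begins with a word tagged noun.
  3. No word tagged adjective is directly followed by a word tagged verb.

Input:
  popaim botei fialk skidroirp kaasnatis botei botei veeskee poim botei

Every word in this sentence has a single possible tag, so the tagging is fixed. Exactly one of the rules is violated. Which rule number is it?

1

Fixed tagging: noun conjunction adjective preposition noun conjunction conjunction verb noun conjunction.
Checking each rule: R1 ✗, R2 ✓, R3 ✓.
Only rule 1 fails.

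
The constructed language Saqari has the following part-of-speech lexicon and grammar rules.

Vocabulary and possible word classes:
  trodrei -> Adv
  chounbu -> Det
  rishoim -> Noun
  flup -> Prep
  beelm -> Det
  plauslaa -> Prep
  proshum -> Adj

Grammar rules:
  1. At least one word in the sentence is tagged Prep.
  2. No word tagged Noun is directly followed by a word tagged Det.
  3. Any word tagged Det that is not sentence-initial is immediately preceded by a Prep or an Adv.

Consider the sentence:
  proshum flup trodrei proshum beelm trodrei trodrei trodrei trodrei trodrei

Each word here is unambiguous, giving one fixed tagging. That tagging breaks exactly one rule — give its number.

Fixed tagging: Adj Prep Adv Adj Det Adv Adv Adv Adv Adv.
Checking each rule: R1 holds, R2 holds, R3 violated.
Only rule 3 fails.

3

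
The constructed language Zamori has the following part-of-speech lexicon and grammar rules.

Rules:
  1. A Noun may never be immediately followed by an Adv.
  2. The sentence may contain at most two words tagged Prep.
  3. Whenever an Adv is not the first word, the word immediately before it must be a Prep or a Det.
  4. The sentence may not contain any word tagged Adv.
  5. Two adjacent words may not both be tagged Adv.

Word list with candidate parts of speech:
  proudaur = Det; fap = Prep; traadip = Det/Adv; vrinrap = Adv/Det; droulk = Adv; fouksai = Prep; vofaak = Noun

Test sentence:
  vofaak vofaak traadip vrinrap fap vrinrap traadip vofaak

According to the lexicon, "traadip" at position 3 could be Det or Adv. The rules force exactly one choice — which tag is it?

Det

Candidates per position — 1:vofaak {Noun}; 2:vofaak {Noun}; 3:traadip {Det,Adv}; 4:vrinrap {Adv,Det}; 5:fap {Prep}; 6:vrinrap {Adv,Det}; 7:traadip {Det,Adv}; 8:vofaak {Noun}.
At position 3, choosing Adv makes rule 1 impossible to satisfy; hence Det.
At position 4, choosing Adv makes rule 4 impossible to satisfy; hence Det.
At position 6, choosing Adv makes rule 4 impossible to satisfy; hence Det.
At position 7, choosing Adv makes rule 4 impossible to satisfy; hence Det.
That leaves exactly one tagging: Noun Noun Det Det Prep Det Det Noun.
Check: rule 1 holds; rule 2 holds; rule 3 holds; rule 4 holds; rule 5 holds.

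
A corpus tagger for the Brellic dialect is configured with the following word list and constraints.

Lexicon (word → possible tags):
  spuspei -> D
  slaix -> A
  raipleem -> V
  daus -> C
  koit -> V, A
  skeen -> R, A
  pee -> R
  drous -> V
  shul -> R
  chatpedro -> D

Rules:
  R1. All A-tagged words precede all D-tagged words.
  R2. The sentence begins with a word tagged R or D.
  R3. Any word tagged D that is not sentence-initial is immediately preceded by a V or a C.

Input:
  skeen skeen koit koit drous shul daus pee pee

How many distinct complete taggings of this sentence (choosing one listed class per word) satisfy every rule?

8

Candidates per position — 1:skeen {R,A}; 2:skeen {R,A}; 3:koit {V,A}; 4:koit {V,A}; 5:drous {V}; 6:shul {R}; 7:daus {C}; 8:pee {R}; 9:pee {R}.
There are 16 candidate sequences in total.
Checking each against the rules leaves 8 sequences.
Count = 8.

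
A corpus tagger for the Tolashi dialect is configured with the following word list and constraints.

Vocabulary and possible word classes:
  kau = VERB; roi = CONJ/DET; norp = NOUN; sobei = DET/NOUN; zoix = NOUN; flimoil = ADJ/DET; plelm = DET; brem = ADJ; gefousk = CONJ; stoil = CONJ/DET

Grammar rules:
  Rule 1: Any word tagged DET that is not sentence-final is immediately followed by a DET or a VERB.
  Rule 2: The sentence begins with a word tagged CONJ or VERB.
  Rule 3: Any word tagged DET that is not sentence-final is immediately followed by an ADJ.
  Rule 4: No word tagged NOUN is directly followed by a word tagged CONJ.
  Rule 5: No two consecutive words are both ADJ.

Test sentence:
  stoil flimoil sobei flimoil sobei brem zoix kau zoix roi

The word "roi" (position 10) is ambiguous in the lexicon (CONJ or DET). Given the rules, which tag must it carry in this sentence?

Candidates per position — 1:stoil {CONJ,DET}; 2:flimoil {ADJ,DET}; 3:sobei {DET,NOUN}; 4:flimoil {ADJ,DET}; 5:sobei {DET,NOUN}; 6:brem {ADJ}; 7:zoix {NOUN}; 8:kau {VERB}; 9:zoix {NOUN}; 10:roi {CONJ,DET}.
Position 1: tagging it DET would leave rule 1 unsatisfiable, so it must be CONJ.
Position 2: tagging it DET would leave rule 1 unsatisfiable, so it must be ADJ.
Position 3: tagging it DET would leave rule 1 unsatisfiable, so it must be NOUN.
Position 4: tagging it DET would leave rule 1 unsatisfiable, so it must be ADJ.
Position 5: tagging it DET would leave rule 1 unsatisfiable, so it must be NOUN.
Position 10: tagging it CONJ would leave rule 4 unsatisfiable, so it must be DET.
So the tagging must be: CONJ ADJ NOUN ADJ NOUN ADJ NOUN VERB NOUN DET.
Checking: rule 1 ✓; rule 2 ✓; rule 3 ✓; rule 4 ✓; rule 5 ✓.

DET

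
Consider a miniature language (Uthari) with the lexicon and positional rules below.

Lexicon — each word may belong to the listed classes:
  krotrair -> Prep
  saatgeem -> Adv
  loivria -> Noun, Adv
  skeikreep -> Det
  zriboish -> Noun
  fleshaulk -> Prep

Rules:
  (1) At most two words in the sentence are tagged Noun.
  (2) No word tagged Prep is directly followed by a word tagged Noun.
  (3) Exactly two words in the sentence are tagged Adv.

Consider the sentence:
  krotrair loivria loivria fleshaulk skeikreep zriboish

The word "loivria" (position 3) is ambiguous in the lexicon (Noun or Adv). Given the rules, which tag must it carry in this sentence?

Candidates per position — 1:krotrair {Prep}; 2:loivria {Noun,Adv}; 3:loivria {Noun,Adv}; 4:fleshaulk {Prep}; 5:skeikreep {Det}; 6:zriboish {Noun}.
If word 2 were Noun, no tagging could satisfy rule 2; so word 2 is Adv.
If word 3 were Noun, no tagging could satisfy rule 3; so word 3 is Adv.
So the tagging must be: Prep Adv Adv Prep Det Noun.
Checking: rule 1 holds; rule 2 holds; rule 3 holds.

Adv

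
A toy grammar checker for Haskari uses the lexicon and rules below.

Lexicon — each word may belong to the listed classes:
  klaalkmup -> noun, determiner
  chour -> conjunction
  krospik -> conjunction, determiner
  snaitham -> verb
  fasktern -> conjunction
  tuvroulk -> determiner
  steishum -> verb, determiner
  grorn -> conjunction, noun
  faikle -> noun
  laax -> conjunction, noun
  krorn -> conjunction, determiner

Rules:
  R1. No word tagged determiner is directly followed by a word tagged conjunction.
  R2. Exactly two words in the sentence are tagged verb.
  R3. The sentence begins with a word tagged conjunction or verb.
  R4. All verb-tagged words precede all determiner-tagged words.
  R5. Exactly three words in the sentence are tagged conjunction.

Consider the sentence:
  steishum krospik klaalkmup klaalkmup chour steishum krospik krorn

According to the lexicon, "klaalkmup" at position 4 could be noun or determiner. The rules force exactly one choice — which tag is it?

Candidates per position — 1:steishum {verb,determiner}; 2:krospik {conjunction,determiner}; 3:klaalkmup {noun,determiner}; 4:klaalkmup {noun,determiner}; 5:chour {conjunction}; 6:steishum {verb,determiner}; 7:krospik {conjunction,determiner}; 8:krorn {conjunction,determiner}.
At position 1, choosing determiner makes rule 2 impossible to satisfy; hence verb.
At position 4, choosing determiner makes rule 1 impossible to satisfy; hence noun.
At position 6, choosing determiner makes rule 2 impossible to satisfy; hence verb.
At position 2, choosing determiner makes rule 4 impossible to satisfy; hence conjunction.
At position 3, choosing determiner makes rule 4 impossible to satisfy; hence noun.
The remaining ambiguous positions (7, 8) are resolved jointly — only one combination satisfies every rule.
The unique satisfying tagging is: verb conjunction noun noun conjunction verb conjunction determiner.
Checking: rule 1 holds; rule 2 holds; rule 3 holds; rule 4 holds; rule 5 holds.

noun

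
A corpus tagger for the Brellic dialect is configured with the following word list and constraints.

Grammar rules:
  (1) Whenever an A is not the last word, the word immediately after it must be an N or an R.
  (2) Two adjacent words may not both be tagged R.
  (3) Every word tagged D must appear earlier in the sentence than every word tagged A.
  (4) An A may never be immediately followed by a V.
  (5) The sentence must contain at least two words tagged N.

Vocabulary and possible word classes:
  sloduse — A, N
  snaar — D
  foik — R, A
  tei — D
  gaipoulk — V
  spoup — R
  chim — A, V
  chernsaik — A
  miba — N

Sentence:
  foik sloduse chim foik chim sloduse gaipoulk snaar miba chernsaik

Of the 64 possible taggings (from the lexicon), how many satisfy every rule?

1

Candidates per position — 1:foik {R,A}; 2:sloduse {A,N}; 3:chim {A,V}; 4:foik {R,A}; 5:chim {A,V}; 6:sloduse {A,N}; 7:gaipoulk {V}; 8:snaar {D}; 9:miba {N}; 10:chernsaik {A}.
There are 64 candidate sequences in total.
The sequences that satisfy every rule: R N V R V N V D N A.
Count = 1.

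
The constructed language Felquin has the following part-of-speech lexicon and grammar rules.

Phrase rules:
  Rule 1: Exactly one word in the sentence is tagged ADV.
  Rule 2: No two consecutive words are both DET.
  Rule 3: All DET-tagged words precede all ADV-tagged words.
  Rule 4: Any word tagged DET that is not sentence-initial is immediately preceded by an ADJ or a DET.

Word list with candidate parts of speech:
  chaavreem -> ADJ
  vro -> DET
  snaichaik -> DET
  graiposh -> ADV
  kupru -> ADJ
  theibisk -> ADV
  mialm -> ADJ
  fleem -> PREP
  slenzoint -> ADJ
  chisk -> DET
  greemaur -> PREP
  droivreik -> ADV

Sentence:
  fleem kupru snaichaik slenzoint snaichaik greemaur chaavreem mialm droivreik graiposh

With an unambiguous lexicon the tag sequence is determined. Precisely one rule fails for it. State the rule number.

Fixed tagging: PREP ADJ DET ADJ DET PREP ADJ ADJ ADV ADV.
Applying the rules: R1 fail, R2 pass, R3 pass, R4 pass.
Only rule 1 fails.

1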